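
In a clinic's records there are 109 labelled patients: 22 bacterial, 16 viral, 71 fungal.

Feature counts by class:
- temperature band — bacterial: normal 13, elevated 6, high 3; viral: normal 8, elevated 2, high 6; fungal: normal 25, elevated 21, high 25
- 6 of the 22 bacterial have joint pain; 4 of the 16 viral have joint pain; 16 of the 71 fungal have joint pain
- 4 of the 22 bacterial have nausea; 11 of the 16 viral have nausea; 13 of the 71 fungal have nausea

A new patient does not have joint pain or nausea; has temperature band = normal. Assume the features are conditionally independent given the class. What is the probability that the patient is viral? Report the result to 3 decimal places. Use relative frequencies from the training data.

0.074

bacterial: (22/109) × (13/22) × (16/22) × (18/22) ≈ 0.0709682
viral: (16/109) × (8/16) × (12/16) × (5/16) ≈ 0.0172018
fungal: (71/109) × (25/71) × (55/71) × (58/71) ≈ 0.14514
P(viral | x) = 0.0172018 / 0.23331 ≈ 0.074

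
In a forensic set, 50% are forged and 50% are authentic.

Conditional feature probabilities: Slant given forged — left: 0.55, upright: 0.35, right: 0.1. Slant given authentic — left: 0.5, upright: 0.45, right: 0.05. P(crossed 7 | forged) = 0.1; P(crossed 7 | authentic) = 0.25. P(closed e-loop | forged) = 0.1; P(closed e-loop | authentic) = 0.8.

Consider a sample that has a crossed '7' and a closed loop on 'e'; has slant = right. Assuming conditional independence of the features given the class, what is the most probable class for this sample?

authentic

forged: 0.5 × 0.1 × 0.1 × 0.1 = 0.0005
authentic: 0.5 × 0.05 × 0.25 × 0.8 = 0.005
Highest score → authentic.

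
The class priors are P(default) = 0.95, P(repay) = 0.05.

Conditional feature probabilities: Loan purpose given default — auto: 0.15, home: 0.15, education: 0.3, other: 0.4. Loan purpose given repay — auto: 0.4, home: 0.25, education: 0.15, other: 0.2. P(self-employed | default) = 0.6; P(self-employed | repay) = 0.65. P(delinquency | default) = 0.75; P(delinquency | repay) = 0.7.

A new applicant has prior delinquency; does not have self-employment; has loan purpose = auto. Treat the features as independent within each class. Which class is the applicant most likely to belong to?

default

default: 0.95 × 0.15 × (1−0.6) × 0.75 = 0.04275
repay: 0.05 × 0.4 × (1−0.65) × 0.7 = 0.0049
Highest score → default.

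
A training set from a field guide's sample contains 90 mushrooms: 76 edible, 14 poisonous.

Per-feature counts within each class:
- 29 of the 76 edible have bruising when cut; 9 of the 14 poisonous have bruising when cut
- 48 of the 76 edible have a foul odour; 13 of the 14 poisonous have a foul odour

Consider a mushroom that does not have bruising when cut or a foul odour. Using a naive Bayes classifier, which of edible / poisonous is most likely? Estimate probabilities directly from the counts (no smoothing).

edible: (76/90) × (47/76) × (28/76) ≈ 0.192398
poisonous: (14/90) × (5/14) × (1/14) ≈ 0.00396825
Highest score → edible.

edible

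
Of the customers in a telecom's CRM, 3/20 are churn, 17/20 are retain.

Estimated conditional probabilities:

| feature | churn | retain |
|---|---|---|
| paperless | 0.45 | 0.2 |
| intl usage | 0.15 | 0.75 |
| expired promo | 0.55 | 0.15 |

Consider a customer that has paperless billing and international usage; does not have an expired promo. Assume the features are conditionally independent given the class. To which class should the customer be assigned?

retain

churn: 0.15 × 0.45 × 0.15 × (1−0.55) = 0.00455625
retain: 0.85 × 0.2 × 0.75 × (1−0.15) = 0.108375
Highest score → retain.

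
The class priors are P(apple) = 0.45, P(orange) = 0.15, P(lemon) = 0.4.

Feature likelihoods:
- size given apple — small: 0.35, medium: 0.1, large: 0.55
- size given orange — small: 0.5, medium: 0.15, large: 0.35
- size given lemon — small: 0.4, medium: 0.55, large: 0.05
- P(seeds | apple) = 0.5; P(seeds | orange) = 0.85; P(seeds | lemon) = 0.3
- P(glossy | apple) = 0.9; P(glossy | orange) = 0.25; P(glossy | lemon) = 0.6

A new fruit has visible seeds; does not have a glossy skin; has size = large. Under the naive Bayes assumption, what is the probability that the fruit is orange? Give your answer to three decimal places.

apple: 0.45 × 0.55 × 0.5 × (1−0.9) = 0.012375
orange: 0.15 × 0.35 × 0.85 × (1−0.25) = 0.03346875
lemon: 0.4 × 0.05 × 0.3 × (1−0.6) = 0.0024
P(orange | x) = 0.03346875 / 0.04824375 ≈ 0.694

0.694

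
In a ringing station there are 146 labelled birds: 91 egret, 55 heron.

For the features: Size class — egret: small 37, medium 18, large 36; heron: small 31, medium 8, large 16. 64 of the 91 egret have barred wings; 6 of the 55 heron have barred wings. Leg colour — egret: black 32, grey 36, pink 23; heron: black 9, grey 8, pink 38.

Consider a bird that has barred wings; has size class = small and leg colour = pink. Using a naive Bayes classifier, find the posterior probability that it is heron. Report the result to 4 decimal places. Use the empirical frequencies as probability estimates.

egret: (91/146) × (37/91) × (64/91) × (23/91) ≈ 0.0450478
heron: (55/146) × (31/55) × (6/55) × (38/55) ≈ 0.0160036
P(heron | x) = 0.0160036 / 0.0610514 ≈ 0.2621

0.2621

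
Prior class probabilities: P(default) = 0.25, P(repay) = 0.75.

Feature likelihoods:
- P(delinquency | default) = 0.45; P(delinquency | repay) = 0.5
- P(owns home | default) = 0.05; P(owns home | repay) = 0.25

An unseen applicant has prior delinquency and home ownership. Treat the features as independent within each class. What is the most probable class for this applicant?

repay

default: 0.25 × 0.45 × 0.05 = 0.005625
repay: 0.75 × 0.5 × 0.25 = 0.09375
Highest score → repay.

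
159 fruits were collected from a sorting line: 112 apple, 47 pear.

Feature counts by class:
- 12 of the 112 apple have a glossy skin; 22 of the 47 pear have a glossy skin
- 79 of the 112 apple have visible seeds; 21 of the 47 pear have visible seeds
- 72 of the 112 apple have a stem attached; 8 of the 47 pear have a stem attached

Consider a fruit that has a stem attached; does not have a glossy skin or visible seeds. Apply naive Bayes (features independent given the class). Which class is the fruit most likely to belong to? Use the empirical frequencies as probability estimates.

apple: (112/159) × (100/112) × (33/112) × (72/112) ≈ 0.119128
pear: (47/159) × (25/47) × (26/47) × (8/47) ≈ 0.0148051
Highest score → apple.

apple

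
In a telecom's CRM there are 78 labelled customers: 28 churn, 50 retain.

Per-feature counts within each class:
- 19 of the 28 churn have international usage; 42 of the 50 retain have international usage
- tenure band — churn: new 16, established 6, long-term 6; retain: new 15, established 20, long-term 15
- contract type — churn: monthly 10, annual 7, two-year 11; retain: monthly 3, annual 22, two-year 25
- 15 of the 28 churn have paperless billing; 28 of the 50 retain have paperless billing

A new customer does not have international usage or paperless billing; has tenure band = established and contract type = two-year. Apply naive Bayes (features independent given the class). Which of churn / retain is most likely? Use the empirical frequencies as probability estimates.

churn: (28/78) × (9/28) × (6/28) × (11/28) × (13/28) ≈ 0.00450984
retain: (50/78) × (8/50) × (20/50) × (25/50) × (22/50) ≈ 0.00902564
Highest score → retain.

retain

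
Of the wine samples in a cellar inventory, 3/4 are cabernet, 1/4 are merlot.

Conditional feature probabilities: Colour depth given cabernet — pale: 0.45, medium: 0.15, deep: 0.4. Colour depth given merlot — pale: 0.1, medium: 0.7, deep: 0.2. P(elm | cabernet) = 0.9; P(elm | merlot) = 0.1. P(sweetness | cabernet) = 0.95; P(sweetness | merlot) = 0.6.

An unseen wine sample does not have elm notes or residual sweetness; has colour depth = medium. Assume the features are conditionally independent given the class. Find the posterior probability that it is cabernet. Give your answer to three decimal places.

cabernet: 0.75 × 0.15 × (1−0.9) × (1−0.95) = 0.0005625
merlot: 0.25 × 0.7 × (1−0.1) × (1−0.6) = 0.063
P(cabernet | x) = 0.0005625 / 0.0635625 ≈ 0.009

0.009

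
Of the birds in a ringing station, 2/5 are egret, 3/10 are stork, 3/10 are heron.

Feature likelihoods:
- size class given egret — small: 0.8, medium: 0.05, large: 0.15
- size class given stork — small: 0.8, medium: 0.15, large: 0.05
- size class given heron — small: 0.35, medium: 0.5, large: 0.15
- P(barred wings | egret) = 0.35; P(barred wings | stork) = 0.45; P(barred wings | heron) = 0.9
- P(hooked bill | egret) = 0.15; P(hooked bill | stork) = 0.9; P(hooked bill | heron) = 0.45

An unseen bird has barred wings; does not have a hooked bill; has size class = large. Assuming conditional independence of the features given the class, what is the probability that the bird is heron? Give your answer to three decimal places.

0.546

egret: 0.4 × 0.15 × 0.35 × (1−0.15) = 0.01785
stork: 0.3 × 0.05 × 0.45 × (1−0.9) = 0.000675
heron: 0.3 × 0.15 × 0.9 × (1−0.45) = 0.022275
P(heron | x) = 0.022275 / 0.0408 ≈ 0.546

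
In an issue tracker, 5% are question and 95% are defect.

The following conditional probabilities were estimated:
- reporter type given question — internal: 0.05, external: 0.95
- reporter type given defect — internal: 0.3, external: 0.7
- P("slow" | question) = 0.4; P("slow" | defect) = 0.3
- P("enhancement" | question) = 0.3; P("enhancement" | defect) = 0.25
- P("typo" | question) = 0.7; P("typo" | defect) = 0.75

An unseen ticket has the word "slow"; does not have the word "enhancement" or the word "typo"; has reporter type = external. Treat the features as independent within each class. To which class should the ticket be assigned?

defect

question: 0.05 × 0.95 × 0.4 × (1−0.3) × (1−0.7) = 0.00399
defect: 0.95 × 0.7 × 0.3 × (1−0.25) × (1−0.75) = 0.03740625
Highest score → defect.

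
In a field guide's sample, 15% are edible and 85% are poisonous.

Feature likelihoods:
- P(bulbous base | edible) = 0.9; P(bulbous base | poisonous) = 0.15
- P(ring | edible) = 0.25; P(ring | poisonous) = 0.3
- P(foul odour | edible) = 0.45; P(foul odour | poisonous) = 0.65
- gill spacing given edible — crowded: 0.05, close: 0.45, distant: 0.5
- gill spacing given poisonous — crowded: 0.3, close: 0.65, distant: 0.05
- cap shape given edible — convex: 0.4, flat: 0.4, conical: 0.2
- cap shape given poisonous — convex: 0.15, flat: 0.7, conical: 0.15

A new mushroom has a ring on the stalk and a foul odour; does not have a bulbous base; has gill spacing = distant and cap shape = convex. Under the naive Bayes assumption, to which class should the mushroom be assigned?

edible: 0.15 × (1−0.9) × 0.25 × 0.45 × 0.5 × 0.4 = 0.0003375
poisonous: 0.85 × (1−0.15) × 0.3 × 0.65 × 0.05 × 0.15 = 0.00105665625
Highest score → poisonous.

poisonous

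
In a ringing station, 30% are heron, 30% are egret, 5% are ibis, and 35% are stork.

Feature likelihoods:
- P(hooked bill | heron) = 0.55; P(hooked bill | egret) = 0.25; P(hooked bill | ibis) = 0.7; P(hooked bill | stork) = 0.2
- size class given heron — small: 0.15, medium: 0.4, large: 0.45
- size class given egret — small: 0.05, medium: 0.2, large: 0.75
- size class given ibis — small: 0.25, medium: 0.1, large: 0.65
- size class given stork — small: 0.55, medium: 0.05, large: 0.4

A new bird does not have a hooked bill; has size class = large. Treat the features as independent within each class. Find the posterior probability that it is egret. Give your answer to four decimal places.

heron: 0.3 × (1−0.55) × 0.45 = 0.06075
egret: 0.3 × (1−0.25) × 0.75 = 0.16875
ibis: 0.05 × (1−0.7) × 0.65 = 0.00975
stork: 0.35 × (1−0.2) × 0.4 = 0.112
P(egret | x) = 0.16875 / 0.35125 ≈ 0.4804

0.4804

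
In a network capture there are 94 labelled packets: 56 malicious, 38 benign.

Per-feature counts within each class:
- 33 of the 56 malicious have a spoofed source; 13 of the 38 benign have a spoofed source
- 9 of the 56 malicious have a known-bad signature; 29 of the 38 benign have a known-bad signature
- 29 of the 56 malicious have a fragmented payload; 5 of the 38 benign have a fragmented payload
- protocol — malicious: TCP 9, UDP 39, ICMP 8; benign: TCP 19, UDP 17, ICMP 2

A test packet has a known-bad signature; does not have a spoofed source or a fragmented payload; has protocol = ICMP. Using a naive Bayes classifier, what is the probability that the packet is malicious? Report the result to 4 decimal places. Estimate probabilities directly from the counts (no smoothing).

malicious: (56/94) × (23/56) × (9/56) × (27/56) × (8/56) ≈ 0.00270852
benign: (38/94) × (25/38) × (29/38) × (33/38) × (2/38) ≈ 0.00927691
P(malicious | x) = 0.00270852 / 0.01198543 ≈ 0.2260

0.2260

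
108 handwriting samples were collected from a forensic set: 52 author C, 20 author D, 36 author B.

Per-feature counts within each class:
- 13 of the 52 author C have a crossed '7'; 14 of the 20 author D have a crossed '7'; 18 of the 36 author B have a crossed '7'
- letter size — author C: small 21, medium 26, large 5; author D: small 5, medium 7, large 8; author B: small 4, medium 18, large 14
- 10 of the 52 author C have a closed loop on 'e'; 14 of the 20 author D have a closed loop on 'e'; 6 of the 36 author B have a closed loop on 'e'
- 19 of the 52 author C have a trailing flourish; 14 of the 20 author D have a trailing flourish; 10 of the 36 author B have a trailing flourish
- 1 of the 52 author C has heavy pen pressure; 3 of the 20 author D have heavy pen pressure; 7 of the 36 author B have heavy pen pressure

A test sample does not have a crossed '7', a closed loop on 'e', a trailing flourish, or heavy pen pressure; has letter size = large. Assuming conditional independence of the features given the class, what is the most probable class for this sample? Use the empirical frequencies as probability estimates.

author B

author C: (52/108) × (39/52) × (5/52) × (42/52) × (33/52) × (51/52) ≈ 0.0174554
author D: (20/108) × (6/20) × (8/20) × (6/20) × (6/20) × (17/20) = 0.0017
author B: (36/108) × (18/36) × (14/36) × (30/36) × (26/36) × (29/36) ≈ 0.0314238
Highest score → author B.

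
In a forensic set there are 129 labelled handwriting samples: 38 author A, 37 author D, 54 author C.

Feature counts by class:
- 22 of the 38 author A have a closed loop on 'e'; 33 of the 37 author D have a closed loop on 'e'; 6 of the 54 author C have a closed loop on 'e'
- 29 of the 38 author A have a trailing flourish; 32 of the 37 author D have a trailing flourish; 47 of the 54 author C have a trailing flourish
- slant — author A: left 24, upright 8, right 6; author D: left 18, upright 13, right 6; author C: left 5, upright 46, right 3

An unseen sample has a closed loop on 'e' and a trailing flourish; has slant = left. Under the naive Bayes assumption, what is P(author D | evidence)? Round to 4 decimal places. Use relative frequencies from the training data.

author A: (38/129) × (22/38) × (29/38) × (24/38) ≈ 0.0822006
author D: (37/129) × (33/37) × (32/37) × (18/37) ≈ 0.107632
author C: (54/129) × (6/54) × (47/54) × (5/54) ≈ 0.00374837
P(author D | x) = 0.107632 / 0.19358097 ≈ 0.5560

0.5560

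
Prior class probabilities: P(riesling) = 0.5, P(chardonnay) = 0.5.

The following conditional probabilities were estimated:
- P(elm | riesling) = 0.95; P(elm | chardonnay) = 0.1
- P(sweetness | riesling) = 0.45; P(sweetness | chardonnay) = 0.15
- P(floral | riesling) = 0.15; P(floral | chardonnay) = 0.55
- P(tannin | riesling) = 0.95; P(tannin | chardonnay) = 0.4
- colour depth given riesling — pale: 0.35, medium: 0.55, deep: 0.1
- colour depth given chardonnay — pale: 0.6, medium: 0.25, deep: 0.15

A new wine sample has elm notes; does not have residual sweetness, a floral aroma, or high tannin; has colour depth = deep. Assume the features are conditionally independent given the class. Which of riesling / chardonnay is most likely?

chardonnay

riesling: 0.5 × 0.95 × (1−0.45) × (1−0.15) × (1−0.95) × 0.1 = 0.0011103125
chardonnay: 0.5 × 0.1 × (1−0.15) × (1−0.55) × (1−0.4) × 0.15 = 0.00172125
Highest score → chardonnay.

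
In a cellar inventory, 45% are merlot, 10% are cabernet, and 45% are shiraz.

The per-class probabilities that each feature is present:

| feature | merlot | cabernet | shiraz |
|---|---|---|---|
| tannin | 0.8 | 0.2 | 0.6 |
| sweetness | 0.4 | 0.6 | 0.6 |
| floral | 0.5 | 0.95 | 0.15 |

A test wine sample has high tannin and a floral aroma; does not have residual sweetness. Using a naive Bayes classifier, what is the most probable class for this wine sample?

merlot: 0.45 × 0.8 × (1−0.4) × 0.5 = 0.108
cabernet: 0.1 × 0.2 × (1−0.6) × 0.95 = 0.0076
shiraz: 0.45 × 0.6 × (1−0.6) × 0.15 = 0.0162
Highest score → merlot.

merlot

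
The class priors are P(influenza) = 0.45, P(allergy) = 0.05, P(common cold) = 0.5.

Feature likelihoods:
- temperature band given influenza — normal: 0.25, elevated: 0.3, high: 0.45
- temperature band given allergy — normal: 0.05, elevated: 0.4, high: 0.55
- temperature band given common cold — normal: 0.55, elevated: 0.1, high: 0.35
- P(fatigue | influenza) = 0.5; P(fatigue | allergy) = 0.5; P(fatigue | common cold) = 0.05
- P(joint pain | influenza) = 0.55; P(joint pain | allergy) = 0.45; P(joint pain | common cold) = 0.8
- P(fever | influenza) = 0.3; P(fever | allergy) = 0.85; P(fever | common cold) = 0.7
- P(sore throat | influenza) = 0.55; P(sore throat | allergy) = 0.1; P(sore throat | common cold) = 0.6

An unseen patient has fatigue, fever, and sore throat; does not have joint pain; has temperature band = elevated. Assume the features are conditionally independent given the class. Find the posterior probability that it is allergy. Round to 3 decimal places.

influenza: 0.45 × 0.3 × 0.5 × (1−0.55) × 0.3 × 0.55 = 0.005011875
allergy: 0.05 × 0.4 × 0.5 × (1−0.45) × 0.85 × 0.1 = 0.0004675
common cold: 0.5 × 0.1 × 0.05 × (1−0.8) × 0.7 × 0.6 = 0.00021
P(allergy | x) = 0.0004675 / 0.005689375 ≈ 0.082

0.082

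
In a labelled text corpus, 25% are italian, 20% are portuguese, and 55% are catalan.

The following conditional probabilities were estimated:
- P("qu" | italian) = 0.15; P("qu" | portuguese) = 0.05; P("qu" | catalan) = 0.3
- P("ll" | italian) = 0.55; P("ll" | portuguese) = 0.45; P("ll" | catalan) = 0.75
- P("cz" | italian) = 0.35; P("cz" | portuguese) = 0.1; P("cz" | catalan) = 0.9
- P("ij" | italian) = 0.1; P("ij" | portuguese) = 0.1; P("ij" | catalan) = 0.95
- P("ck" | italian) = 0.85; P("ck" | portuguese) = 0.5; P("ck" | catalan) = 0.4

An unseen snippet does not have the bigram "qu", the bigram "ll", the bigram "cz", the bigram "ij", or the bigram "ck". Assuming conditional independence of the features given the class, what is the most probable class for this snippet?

italian: 0.25 × (1−0.15) × (1−0.55) × (1−0.35) × (1−0.1) × (1−0.85) = 0.00839109375
portuguese: 0.2 × (1−0.05) × (1−0.45) × (1−0.1) × (1−0.1) × (1−0.5) = 0.0423225
catalan: 0.55 × (1−0.3) × (1−0.75) × (1−0.9) × (1−0.95) × (1−0.4) = 0.00028875
Highest score → portuguese.

portuguese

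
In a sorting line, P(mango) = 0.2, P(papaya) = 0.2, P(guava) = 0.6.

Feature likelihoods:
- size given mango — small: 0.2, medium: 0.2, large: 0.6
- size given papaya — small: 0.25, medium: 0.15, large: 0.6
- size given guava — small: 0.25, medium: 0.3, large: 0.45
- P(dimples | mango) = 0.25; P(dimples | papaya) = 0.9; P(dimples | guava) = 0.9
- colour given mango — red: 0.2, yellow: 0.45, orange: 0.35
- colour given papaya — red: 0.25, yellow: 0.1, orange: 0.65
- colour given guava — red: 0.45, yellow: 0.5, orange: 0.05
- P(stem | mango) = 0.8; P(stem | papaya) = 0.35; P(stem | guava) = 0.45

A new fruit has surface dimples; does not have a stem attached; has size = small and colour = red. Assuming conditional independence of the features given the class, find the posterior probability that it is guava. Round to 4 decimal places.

0.8125

mango: 0.2 × 0.2 × 0.25 × 0.2 × (1−0.8) = 0.0004
papaya: 0.2 × 0.25 × 0.9 × 0.25 × (1−0.35) = 0.0073125
guava: 0.6 × 0.25 × 0.9 × 0.45 × (1−0.45) = 0.0334125
P(guava | x) = 0.0334125 / 0.041125 ≈ 0.8125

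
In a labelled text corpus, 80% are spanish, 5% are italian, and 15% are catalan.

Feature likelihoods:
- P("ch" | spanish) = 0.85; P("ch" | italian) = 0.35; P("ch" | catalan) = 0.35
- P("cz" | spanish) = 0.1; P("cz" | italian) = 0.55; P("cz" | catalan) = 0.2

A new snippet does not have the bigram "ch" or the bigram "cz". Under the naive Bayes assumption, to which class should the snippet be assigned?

spanish: 0.8 × (1−0.85) × (1−0.1) = 0.108
italian: 0.05 × (1−0.35) × (1−0.55) = 0.014625
catalan: 0.15 × (1−0.35) × (1−0.2) = 0.078
Highest score → spanish.

spanish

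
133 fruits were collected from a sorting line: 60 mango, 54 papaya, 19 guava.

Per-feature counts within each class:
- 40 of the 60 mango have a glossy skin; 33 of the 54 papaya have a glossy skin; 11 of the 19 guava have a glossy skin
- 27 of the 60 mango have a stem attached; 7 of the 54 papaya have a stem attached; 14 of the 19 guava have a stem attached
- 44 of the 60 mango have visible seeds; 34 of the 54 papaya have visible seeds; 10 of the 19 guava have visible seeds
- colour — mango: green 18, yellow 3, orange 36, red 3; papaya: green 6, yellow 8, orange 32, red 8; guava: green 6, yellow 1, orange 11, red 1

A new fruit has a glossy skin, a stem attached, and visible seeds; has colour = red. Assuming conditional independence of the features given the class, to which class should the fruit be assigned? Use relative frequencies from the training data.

mango

mango: (60/133) × (40/60) × (27/60) × (44/60) × (3/60) ≈ 0.00496241
papaya: (54/133) × (33/54) × (7/54) × (34/54) × (8/54) ≈ 0.00300018
guava: (19/133) × (11/19) × (14/19) × (10/19) × (1/19) ≈ 0.00168814
Highest score → mango.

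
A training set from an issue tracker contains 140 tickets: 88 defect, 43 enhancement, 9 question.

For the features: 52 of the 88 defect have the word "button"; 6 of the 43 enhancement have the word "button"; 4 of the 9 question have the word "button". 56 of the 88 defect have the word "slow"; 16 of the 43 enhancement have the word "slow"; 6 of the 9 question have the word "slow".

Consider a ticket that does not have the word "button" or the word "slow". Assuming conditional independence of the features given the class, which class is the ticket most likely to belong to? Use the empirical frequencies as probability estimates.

enhancement

defect: (88/140) × (36/88) × (32/88) ≈ 0.0935065
enhancement: (43/140) × (37/43) × (27/43) ≈ 0.165947
question: (9/140) × (5/9) × (3/9) ≈ 0.0119048
Highest score → enhancement.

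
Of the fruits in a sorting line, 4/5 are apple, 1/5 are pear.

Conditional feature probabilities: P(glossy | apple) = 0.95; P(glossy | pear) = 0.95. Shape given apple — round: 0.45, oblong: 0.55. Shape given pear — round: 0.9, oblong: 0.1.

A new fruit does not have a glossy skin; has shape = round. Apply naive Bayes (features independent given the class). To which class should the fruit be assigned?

apple

apple: 0.8 × (1−0.95) × 0.45 = 0.018
pear: 0.2 × (1−0.95) × 0.9 = 0.009
Highest score → apple.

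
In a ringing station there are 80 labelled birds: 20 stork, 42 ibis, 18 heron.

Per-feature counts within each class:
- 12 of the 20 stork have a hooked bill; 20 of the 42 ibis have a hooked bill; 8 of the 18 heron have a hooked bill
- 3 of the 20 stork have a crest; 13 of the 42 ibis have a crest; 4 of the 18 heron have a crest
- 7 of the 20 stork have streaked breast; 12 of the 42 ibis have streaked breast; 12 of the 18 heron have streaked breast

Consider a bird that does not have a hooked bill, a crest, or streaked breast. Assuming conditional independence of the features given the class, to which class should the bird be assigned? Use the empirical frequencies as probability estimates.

ibis

stork: (20/80) × (8/20) × (17/20) × (13/20) = 0.05525
ibis: (42/80) × (22/42) × (29/42) × (30/42) ≈ 0.135629
heron: (18/80) × (10/18) × (14/18) × (6/18) ≈ 0.0324074
Highest score → ibis.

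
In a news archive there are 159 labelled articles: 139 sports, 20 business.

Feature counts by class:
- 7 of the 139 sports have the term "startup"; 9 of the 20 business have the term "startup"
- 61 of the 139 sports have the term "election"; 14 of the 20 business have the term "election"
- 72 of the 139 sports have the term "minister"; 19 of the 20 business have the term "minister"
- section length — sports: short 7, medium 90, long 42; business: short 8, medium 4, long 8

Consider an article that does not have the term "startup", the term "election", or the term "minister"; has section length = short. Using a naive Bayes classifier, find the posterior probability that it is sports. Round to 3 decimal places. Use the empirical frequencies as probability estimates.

0.965

sports: (139/159) × (132/139) × (78/139) × (67/139) × (7/139) ≈ 0.0113084
business: (20/159) × (11/20) × (6/20) × (1/20) × (8/20) ≈ 0.000415094
P(sports | x) = 0.0113084 / 0.011723494 ≈ 0.965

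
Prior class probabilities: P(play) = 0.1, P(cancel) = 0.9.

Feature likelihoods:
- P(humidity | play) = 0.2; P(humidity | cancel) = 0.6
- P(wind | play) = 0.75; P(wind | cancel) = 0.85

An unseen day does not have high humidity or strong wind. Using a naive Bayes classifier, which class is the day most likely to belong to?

play: 0.1 × (1−0.2) × (1−0.75) = 0.02
cancel: 0.9 × (1−0.6) × (1−0.85) = 0.054
Highest score → cancel.

cancel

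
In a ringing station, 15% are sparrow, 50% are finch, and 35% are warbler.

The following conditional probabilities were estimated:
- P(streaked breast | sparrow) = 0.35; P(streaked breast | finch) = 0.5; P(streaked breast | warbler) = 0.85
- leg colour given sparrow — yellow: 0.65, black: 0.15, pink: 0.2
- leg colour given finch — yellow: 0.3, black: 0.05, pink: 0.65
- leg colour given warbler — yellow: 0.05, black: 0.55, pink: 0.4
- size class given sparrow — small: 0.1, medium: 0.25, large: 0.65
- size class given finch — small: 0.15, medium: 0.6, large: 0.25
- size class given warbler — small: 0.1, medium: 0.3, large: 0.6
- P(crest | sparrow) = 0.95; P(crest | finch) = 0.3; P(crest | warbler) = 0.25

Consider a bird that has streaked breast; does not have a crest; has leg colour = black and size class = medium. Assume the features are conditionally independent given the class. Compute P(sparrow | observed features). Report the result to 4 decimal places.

0.0023

sparrow: 0.15 × 0.35 × 0.15 × 0.25 × (1−0.95) = 0.0000984375
finch: 0.5 × 0.5 × 0.05 × 0.6 × (1−0.3) = 0.00525
warbler: 0.35 × 0.85 × 0.55 × 0.3 × (1−0.25) = 0.036815625
P(sparrow | x) = 0.0000984375 / 0.0421640625 ≈ 0.0023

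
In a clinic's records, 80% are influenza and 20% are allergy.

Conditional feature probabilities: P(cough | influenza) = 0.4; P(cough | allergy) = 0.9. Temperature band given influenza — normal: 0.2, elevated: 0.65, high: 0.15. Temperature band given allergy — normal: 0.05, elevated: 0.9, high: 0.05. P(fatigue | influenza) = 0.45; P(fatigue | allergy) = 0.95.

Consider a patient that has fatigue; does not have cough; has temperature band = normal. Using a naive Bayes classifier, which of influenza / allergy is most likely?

influenza

influenza: 0.8 × (1−0.4) × 0.2 × 0.45 = 0.0432
allergy: 0.2 × (1−0.9) × 0.05 × 0.95 = 0.00095
Highest score → influenza.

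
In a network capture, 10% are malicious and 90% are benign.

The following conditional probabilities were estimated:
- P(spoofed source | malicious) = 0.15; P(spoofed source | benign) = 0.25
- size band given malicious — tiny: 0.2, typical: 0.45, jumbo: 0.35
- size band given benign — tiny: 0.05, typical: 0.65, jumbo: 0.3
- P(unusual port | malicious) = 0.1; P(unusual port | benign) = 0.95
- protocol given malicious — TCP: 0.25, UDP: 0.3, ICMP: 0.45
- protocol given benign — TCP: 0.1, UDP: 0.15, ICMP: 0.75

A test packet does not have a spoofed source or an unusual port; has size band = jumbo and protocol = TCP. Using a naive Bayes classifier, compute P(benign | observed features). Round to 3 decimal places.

0.131

malicious: 0.1 × (1−0.15) × 0.35 × (1−0.1) × 0.25 = 0.00669375
benign: 0.9 × (1−0.25) × 0.3 × (1−0.95) × 0.1 = 0.0010125
P(benign | x) = 0.0010125 / 0.00770625 ≈ 0.131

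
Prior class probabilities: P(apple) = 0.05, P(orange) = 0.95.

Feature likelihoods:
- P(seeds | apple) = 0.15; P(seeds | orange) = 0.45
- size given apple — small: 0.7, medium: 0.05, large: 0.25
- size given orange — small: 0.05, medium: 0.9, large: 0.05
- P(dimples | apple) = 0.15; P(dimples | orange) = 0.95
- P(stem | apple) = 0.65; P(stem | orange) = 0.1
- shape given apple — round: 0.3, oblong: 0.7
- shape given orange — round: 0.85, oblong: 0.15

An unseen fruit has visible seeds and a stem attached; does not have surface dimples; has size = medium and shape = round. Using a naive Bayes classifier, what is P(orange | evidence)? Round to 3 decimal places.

apple: 0.05 × 0.15 × 0.05 × (1−0.15) × 0.65 × 0.3 = 0.00006215625
orange: 0.95 × 0.45 × 0.9 × (1−0.95) × 0.1 × 0.85 = 0.0016351875
P(orange | x) = 0.0016351875 / 0.00169734375 ≈ 0.963

0.963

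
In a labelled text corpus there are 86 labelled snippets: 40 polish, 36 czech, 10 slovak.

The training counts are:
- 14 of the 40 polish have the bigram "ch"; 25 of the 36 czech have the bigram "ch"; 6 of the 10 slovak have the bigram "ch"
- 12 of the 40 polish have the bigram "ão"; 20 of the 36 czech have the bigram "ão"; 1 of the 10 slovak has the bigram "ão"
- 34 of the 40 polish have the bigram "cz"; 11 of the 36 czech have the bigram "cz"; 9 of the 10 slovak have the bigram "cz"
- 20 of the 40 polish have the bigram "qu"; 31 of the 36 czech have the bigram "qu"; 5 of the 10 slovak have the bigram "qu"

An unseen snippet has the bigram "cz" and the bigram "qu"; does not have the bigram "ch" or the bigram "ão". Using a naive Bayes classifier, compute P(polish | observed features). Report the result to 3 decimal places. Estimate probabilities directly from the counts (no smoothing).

polish: (40/86) × (26/40) × (28/40) × (34/40) × (20/40) ≈ 0.0899419
czech: (36/86) × (11/36) × (16/36) × (11/36) × (31/36) ≈ 0.0149576
slovak: (10/86) × (4/10) × (9/10) × (9/10) × (5/10) ≈ 0.0188372
P(polish | x) = 0.0899419 / 0.1237367 ≈ 0.727

0.727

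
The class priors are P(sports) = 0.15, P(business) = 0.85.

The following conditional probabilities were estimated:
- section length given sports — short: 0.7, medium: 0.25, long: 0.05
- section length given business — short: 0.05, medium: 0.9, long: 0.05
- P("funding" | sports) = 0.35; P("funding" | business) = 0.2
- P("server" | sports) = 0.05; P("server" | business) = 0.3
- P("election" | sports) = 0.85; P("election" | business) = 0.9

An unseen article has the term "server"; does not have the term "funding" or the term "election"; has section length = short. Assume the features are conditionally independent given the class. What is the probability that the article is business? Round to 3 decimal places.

sports: 0.15 × 0.7 × (1−0.35) × 0.05 × (1−0.85) = 0.000511875
business: 0.85 × 0.05 × (1−0.2) × 0.3 × (1−0.9) = 0.00102
P(business | x) = 0.00102 / 0.001531875 ≈ 0.666

0.666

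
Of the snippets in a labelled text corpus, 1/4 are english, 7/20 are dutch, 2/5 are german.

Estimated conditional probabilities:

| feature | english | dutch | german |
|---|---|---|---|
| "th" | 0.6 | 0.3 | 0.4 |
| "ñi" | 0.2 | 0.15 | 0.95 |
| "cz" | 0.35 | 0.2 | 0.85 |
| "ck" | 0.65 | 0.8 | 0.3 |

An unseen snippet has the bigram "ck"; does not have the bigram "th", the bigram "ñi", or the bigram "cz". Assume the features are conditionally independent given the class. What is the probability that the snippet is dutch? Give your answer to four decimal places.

0.7951

english: 0.25 × (1−0.6) × (1−0.2) × (1−0.35) × 0.65 = 0.0338
dutch: 0.35 × (1−0.3) × (1−0.15) × (1−0.2) × 0.8 = 0.13328
german: 0.4 × (1−0.4) × (1−0.95) × (1−0.85) × 0.3 = 0.00054
P(dutch | x) = 0.13328 / 0.16762 ≈ 0.7951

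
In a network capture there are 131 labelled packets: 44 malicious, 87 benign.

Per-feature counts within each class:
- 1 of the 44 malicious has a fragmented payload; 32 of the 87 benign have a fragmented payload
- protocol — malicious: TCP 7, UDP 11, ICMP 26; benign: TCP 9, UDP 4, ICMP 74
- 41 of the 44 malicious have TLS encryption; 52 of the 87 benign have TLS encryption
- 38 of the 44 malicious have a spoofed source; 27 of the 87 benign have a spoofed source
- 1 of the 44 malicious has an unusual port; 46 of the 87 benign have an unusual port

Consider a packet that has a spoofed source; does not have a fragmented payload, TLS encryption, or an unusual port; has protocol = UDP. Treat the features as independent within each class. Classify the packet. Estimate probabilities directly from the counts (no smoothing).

malicious

malicious: (44/131) × (43/44) × (11/44) × (3/44) × (38/44) × (43/44) ≈ 0.00472229
benign: (87/131) × (55/87) × (4/87) × (35/87) × (27/87) × (41/87) ≈ 0.00113577
Highest score → malicious.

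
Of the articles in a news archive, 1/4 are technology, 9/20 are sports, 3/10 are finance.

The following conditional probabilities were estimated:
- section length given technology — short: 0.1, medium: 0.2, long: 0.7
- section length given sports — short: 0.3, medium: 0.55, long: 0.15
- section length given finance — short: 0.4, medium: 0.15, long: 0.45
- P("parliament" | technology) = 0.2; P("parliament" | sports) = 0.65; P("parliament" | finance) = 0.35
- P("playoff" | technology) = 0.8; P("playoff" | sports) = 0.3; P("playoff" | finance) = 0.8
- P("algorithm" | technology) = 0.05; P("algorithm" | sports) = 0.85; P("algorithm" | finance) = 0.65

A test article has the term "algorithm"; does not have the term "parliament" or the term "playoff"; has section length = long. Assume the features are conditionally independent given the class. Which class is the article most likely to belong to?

sports

technology: 0.25 × 0.7 × (1−0.2) × (1−0.8) × 0.05 = 0.0014
sports: 0.45 × 0.15 × (1−0.65) × (1−0.3) × 0.85 = 0.014056875
finance: 0.3 × 0.45 × (1−0.35) × (1−0.8) × 0.65 = 0.0114075
Highest score → sports.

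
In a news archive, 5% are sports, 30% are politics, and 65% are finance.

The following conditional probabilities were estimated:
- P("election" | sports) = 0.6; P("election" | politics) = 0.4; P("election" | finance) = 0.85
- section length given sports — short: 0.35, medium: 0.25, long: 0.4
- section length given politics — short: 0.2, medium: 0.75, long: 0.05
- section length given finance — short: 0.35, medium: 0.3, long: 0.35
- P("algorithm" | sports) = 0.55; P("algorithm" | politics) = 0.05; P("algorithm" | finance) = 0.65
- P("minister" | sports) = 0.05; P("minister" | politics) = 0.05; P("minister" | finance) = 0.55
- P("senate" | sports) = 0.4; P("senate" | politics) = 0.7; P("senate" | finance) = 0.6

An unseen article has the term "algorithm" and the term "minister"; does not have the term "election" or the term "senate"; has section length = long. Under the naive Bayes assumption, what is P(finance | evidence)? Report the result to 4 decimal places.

0.9724

sports: 0.05 × (1−0.6) × 0.4 × 0.55 × 0.05 × (1−0.4) = 0.000132
politics: 0.3 × (1−0.4) × 0.05 × 0.05 × 0.05 × (1−0.7) = 0.00000675
finance: 0.65 × (1−0.85) × 0.35 × 0.65 × 0.55 × (1−0.6) = 0.004879875
P(finance | x) = 0.004879875 / 0.005018625 ≈ 0.9724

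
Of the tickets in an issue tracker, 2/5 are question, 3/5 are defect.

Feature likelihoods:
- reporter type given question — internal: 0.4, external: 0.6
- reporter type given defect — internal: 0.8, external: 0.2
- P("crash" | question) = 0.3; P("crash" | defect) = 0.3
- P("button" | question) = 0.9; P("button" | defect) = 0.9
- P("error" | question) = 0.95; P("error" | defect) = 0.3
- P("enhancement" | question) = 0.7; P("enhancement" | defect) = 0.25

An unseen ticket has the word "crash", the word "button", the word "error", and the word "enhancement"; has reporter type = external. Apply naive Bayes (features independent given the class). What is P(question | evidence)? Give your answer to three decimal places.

0.947

question: 0.4 × 0.6 × 0.3 × 0.9 × 0.95 × 0.7 = 0.043092
defect: 0.6 × 0.2 × 0.3 × 0.9 × 0.3 × 0.25 = 0.00243
P(question | x) = 0.043092 / 0.045522 ≈ 0.947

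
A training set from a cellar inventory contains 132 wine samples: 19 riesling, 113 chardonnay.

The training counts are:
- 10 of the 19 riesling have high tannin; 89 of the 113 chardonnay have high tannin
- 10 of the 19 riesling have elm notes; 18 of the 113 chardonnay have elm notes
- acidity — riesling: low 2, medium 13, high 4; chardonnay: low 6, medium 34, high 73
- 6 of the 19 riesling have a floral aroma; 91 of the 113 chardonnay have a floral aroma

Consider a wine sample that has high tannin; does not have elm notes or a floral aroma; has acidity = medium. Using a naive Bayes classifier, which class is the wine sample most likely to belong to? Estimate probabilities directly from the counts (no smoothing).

chardonnay

riesling: (19/132) × (10/19) × (9/19) × (13/19) × (13/19) ≈ 0.0167994
chardonnay: (113/132) × (89/113) × (95/113) × (34/113) × (22/113) ≈ 0.0332052
Highest score → chardonnay.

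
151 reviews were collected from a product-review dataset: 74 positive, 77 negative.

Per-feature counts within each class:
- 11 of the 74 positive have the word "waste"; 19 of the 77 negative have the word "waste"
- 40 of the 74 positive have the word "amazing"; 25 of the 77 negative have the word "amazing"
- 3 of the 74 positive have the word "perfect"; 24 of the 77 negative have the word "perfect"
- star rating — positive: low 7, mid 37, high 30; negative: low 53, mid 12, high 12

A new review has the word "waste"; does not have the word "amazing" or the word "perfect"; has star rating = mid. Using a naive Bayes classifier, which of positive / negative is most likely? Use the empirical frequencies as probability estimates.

positive

positive: (74/151) × (11/74) × (34/74) × (71/74) × (37/74) ≈ 0.0160568
negative: (77/151) × (19/77) × (52/77) × (53/77) × (12/77) ≈ 0.00911517
Highest score → positive.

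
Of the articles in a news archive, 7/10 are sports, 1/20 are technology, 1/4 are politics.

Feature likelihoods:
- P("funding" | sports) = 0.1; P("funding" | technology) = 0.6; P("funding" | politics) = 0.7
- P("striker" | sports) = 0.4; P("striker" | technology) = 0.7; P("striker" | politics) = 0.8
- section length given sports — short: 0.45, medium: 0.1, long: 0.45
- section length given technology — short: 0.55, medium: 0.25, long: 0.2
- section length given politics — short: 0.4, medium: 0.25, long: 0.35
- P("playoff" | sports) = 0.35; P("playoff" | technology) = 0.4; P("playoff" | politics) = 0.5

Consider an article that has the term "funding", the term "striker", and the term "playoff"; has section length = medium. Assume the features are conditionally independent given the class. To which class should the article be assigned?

sports: 0.7 × 0.1 × 0.4 × 0.1 × 0.35 = 0.00098
technology: 0.05 × 0.6 × 0.7 × 0.25 × 0.4 = 0.0021
politics: 0.25 × 0.7 × 0.8 × 0.25 × 0.5 = 0.0175
Highest score → politics.

politics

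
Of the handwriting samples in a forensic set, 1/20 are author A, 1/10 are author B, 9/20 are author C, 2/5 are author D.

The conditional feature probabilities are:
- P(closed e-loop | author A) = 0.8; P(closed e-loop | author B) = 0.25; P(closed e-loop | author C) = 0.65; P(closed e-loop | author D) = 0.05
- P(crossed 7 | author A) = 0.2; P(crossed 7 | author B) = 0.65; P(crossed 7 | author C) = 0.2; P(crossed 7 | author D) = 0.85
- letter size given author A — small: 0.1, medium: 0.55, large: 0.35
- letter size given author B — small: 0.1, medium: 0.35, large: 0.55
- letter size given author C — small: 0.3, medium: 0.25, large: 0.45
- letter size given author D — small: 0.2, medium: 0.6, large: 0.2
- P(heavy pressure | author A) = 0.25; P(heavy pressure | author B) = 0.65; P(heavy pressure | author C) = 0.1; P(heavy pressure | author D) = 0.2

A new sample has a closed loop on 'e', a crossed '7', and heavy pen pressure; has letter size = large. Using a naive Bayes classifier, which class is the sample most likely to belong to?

author A: 0.05 × 0.8 × 0.2 × 0.35 × 0.25 = 0.0007
author B: 0.1 × 0.25 × 0.65 × 0.55 × 0.65 = 0.005809375
author C: 0.45 × 0.65 × 0.2 × 0.45 × 0.1 = 0.0026325
author D: 0.4 × 0.05 × 0.85 × 0.2 × 0.2 = 0.00068
Highest score → author B.

author B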